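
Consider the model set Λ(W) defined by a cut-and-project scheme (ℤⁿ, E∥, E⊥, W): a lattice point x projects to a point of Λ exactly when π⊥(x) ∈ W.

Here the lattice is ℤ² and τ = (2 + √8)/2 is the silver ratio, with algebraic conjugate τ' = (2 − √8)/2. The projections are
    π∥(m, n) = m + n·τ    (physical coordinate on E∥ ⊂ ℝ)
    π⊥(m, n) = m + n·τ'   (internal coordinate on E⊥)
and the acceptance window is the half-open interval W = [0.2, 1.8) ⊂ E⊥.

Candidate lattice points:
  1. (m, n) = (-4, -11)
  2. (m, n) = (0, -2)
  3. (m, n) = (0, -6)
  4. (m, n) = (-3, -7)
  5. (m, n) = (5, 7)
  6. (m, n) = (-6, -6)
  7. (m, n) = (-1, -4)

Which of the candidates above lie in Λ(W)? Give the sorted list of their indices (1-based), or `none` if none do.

Compute τ' = (2−√8)/2 = -0.414214, so π⊥(m,n) = m -0.414214·n.
candidate 1: (m,n)=(-4,-11) → π∥ = -4-11·τ ≈ -30.556349, π⊥ = -4-11·τ' ≈ 0.556349 ∈ [0.2, 1.8) ⇒ IN Λ
candidate 2: (m,n)=(0,-2) → π∥ = 0-2·τ ≈ -4.828427, π⊥ = 0-2·τ' ≈ 0.828427 ∈ [0.2, 1.8) ⇒ IN Λ
candidate 3: (m,n)=(0,-6) → π∥ = 0-6·τ ≈ -14.485281, π⊥ = 0-6·τ' ≈ 2.485281 ∉ [0.2, 1.8) ⇒ out
candidate 4: (m,n)=(-3,-7) → π∥ = -3-7·τ ≈ -19.899495, π⊥ = -3-7·τ' ≈ -0.100505 ∉ [0.2, 1.8) ⇒ out
candidate 5: (m,n)=(5,7) → π∥ = 5+7·τ ≈ 21.899495, π⊥ = 5+7·τ' ≈ 2.100505 ∉ [0.2, 1.8) ⇒ out
candidate 6: (m,n)=(-6,-6) → π∥ = -6-6·τ ≈ -20.485281, π⊥ = -6-6·τ' ≈ -3.514719 ∉ [0.2, 1.8) ⇒ out
candidate 7: (m,n)=(-1,-4) → π∥ = -1-4·τ ≈ -10.656854, π⊥ = -1-4·τ' ≈ 0.656854 ∈ [0.2, 1.8) ⇒ IN Λ

1, 2, 7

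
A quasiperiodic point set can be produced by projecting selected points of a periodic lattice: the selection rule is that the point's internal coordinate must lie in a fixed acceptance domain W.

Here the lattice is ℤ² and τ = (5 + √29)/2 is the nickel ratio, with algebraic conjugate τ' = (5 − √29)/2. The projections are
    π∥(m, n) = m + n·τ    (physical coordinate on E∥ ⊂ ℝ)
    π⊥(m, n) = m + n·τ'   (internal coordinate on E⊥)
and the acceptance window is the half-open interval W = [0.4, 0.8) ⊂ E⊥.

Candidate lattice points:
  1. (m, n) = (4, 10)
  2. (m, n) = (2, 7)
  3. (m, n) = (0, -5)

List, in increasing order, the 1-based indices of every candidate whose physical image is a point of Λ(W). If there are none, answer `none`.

Numerically τ ≈ 5.19258 and τ' = −1/τ ≈ -0.19258.
[1] lift (4,10): star map gives 2.07418; window check 0.4 ≤ 2.07418 < 0.8 is false → out
[2] lift (2,7): star map gives 0.65192; window check 0.4 ≤ 0.65192 < 0.8 is true → IN Λ
[3] lift (0,-5): star map gives 0.96291; window check 0.4 ≤ 0.96291 < 0.8 is false → out

2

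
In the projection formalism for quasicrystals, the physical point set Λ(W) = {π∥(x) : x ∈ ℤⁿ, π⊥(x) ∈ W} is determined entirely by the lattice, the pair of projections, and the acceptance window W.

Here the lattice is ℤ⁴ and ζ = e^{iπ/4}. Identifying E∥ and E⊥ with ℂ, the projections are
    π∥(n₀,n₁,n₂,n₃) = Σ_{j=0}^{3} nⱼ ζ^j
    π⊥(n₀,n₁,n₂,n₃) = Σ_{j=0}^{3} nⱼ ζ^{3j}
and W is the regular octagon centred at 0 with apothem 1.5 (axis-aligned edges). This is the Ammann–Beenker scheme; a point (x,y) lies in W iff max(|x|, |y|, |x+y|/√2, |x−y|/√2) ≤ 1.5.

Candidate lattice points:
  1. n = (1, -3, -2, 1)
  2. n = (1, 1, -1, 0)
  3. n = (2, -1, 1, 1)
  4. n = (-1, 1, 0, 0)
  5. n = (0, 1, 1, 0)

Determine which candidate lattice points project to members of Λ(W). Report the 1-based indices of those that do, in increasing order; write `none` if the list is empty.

Internal map: ζ^{3j} for j=0..3 gives (1,0), (−√2/2,√2/2), (0,−1), (√2/2,√2/2).
#1 (1, -3, -2, 1): internal (3.82843, 0.58579); octagon support 3.82843 vs apothem 1.5 → ∉ W
#2 (1, 1, -1, 0): internal (0.29289, 1.70711); octagon support 1.70711 vs apothem 1.5 → ∉ W
#3 (2, -1, 1, 1): internal (3.41421, -1.00000); octagon support 3.41421 vs apothem 1.5 → ∉ W
#4 (-1, 1, 0, 0): internal (-1.70711, 0.70711); octagon support 1.70711 vs apothem 1.5 → ∉ W
#5 (0, 1, 1, 0): internal (-0.70711, -0.29289); octagon support 0.70711 vs apothem 1.5 → ∈ W

5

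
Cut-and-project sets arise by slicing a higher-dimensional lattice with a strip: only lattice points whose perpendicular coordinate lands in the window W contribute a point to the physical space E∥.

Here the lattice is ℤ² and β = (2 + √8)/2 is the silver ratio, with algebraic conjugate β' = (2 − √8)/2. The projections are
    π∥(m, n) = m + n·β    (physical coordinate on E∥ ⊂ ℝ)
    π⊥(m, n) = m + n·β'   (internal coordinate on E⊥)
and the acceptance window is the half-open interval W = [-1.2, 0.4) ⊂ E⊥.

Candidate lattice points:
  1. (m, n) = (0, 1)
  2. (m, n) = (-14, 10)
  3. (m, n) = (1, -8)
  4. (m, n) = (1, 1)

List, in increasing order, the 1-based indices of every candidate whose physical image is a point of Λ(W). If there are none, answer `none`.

1

β' = (2−√8)/2 ≈ -0.41421.
candidate 1: (m,n)=(0,1) → π∥ = 0+1·β ≈ 2.41421, π⊥ = 0+1·β' ≈ -0.41421 ∈ [-1.2, 0.4) ⇒ IN Λ
candidate 2: (m,n)=(-14,10) → π∥ = -14+10·β ≈ 10.14214, π⊥ = -14+10·β' ≈ -18.14214 ∉ [-1.2, 0.4) ⇒ out
candidate 3: (m,n)=(1,-8) → π∥ = 1-8·β ≈ -18.31371, π⊥ = 1-8·β' ≈ 4.31371 ∉ [-1.2, 0.4) ⇒ out
candidate 4: (m,n)=(1,1) → π∥ = 1+1·β ≈ 3.41421, π⊥ = 1+1·β' ≈ 0.58579 ∉ [-1.2, 0.4) ⇒ out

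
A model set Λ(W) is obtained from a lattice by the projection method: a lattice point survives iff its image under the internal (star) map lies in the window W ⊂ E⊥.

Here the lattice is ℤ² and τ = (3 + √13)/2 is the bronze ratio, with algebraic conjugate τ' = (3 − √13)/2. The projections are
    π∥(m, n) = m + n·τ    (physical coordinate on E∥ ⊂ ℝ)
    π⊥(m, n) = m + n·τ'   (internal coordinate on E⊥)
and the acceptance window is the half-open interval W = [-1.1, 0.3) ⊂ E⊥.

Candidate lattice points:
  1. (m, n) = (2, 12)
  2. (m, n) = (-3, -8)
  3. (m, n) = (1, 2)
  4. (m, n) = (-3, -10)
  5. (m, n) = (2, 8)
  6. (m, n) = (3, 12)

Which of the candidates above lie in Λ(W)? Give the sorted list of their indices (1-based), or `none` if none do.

τ' = (3−√13)/2 ≈ -0.30278.
[1] lift (2,12): star map gives -1.63331; window check -1.1 ≤ -1.63331 < 0.3 is false → out
[2] lift (-3,-8): star map gives -0.57779; window check -1.1 ≤ -0.57779 < 0.3 is true → IN Λ
[3] lift (1,2): star map gives 0.39445; window check -1.1 ≤ 0.39445 < 0.3 is false → out
[4] lift (-3,-10): star map gives 0.02776; window check -1.1 ≤ 0.02776 < 0.3 is true → IN Λ
[5] lift (2,8): star map gives -0.42221; window check -1.1 ≤ -0.42221 < 0.3 is true → IN Λ
[6] lift (3,12): star map gives -0.63331; window check -1.1 ≤ -0.63331 < 0.3 is true → IN Λ

2, 4, 5, 6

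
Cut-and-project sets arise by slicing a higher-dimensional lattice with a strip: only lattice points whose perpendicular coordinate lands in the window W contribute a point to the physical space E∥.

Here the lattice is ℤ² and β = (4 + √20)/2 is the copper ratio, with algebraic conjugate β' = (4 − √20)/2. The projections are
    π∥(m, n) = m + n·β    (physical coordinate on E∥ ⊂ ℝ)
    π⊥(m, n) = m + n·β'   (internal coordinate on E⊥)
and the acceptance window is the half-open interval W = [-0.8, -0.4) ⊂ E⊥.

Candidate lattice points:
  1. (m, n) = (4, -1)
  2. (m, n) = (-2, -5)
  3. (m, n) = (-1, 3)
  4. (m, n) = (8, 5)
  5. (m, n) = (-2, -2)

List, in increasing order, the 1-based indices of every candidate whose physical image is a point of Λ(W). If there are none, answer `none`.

Compute β' = (4−√20)/2 = -0.23607, so π⊥(m,n) = m -0.23607·n.
candidate 1: (m,n)=(4,-1) → π∥ = 4-1·β ≈ -0.23607, π⊥ = 4-1·β' ≈ 4.23607 ∉ [-0.8, -0.4) ⇒ out
candidate 2: (m,n)=(-2,-5) → π∥ = -2-5·β ≈ -23.18034, π⊥ = -2-5·β' ≈ -0.81966 ∉ [-0.8, -0.4) ⇒ out
candidate 3: (m,n)=(-1,3) → π∥ = -1+3·β ≈ 11.70820, π⊥ = -1+3·β' ≈ -1.70820 ∉ [-0.8, -0.4) ⇒ out
candidate 4: (m,n)=(8,5) → π∥ = 8+5·β ≈ 29.18034, π⊥ = 8+5·β' ≈ 6.81966 ∉ [-0.8, -0.4) ⇒ out
candidate 5: (m,n)=(-2,-2) → π∥ = -2-2·β ≈ -10.47214, π⊥ = -2-2·β' ≈ -1.52786 ∉ [-0.8, -0.4) ⇒ out

none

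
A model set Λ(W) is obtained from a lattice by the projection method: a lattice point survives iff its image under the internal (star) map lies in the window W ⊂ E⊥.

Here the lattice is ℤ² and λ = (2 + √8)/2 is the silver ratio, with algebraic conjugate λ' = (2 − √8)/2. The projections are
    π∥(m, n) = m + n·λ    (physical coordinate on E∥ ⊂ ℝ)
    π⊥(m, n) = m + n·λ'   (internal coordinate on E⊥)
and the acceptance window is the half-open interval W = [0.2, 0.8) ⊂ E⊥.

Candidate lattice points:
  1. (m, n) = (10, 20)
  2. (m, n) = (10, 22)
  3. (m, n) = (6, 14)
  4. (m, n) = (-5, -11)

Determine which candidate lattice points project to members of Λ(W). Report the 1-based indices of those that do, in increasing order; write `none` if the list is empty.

3

Compute λ' = (2−√8)/2 = -0.4142, so π⊥(m,n) = m -0.4142·n.
[1] lift (10,20): star map gives 1.7157; window check 0.2 ≤ 1.7157 < 0.8 is false → out
[2] lift (10,22): star map gives 0.8873; window check 0.2 ≤ 0.8873 < 0.8 is false → out
[3] lift (6,14): star map gives 0.2010; window check 0.2 ≤ 0.2010 < 0.8 is true → IN Λ
[4] lift (-5,-11): star map gives -0.4437; window check 0.2 ≤ -0.4437 < 0.8 is false → out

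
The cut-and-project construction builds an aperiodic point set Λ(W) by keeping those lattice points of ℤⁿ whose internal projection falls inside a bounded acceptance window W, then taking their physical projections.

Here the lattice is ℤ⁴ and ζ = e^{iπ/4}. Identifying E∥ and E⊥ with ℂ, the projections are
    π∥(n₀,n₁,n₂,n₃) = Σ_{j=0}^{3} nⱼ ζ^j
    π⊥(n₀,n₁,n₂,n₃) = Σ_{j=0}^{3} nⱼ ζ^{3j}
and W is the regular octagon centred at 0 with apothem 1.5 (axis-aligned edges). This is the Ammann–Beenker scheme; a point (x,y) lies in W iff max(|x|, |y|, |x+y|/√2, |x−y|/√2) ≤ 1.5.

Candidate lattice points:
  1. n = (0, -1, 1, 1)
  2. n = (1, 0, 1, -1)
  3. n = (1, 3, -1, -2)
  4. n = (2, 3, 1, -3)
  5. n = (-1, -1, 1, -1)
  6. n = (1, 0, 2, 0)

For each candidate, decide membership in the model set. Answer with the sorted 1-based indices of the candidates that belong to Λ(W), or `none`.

Internal map: ζ^{3j} for j=0..3 gives (1,0), (−√2/2,√2/2), (0,−1), (√2/2,√2/2).
#1 (0, -1, 1, 1): internal (1.4142, -1.0000); octagon support 1.7071 vs apothem 1.5 → ∉ W
#2 (1, 0, 1, -1): internal (0.2929, -1.7071); octagon support 1.7071 vs apothem 1.5 → ∉ W
#3 (1, 3, -1, -2): internal (-2.5355, 1.7071); octagon support 3.0000 vs apothem 1.5 → ∉ W
#4 (2, 3, 1, -3): internal (-2.2426, -1.0000); octagon support 2.2929 vs apothem 1.5 → ∉ W
#5 (-1, -1, 1, -1): internal (-1.0000, -2.4142); octagon support 2.4142 vs apothem 1.5 → ∉ W
#6 (1, 0, 2, 0): internal (1.0000, -2.0000); octagon support 2.1213 vs apothem 1.5 → ∉ W

none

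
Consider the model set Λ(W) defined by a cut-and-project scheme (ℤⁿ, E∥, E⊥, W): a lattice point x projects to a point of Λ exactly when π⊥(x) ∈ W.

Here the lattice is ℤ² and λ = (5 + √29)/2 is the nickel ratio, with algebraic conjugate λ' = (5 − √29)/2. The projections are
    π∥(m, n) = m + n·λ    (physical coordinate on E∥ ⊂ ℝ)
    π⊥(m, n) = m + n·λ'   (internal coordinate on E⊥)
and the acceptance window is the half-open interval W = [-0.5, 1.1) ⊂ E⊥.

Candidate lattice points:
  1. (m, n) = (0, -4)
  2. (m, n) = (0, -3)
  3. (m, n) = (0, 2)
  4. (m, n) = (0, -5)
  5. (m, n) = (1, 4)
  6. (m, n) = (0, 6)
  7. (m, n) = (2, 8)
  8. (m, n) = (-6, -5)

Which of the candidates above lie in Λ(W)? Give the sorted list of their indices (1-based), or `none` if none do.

Compute λ' = (5−√29)/2 = -0.19258, so π⊥(m,n) = m -0.19258·n.
[1] lift (0,-4): star map gives 0.77033; window check -0.5 ≤ 0.77033 < 1.1 is true → IN Λ
[2] lift (0,-3): star map gives 0.57775; window check -0.5 ≤ 0.57775 < 1.1 is true → IN Λ
[3] lift (0,2): star map gives -0.38516; window check -0.5 ≤ -0.38516 < 1.1 is true → IN Λ
[4] lift (0,-5): star map gives 0.96291; window check -0.5 ≤ 0.96291 < 1.1 is true → IN Λ
[5] lift (1,4): star map gives 0.22967; window check -0.5 ≤ 0.22967 < 1.1 is true → IN Λ
[6] lift (0,6): star map gives -1.15549; window check -0.5 ≤ -1.15549 < 1.1 is false → out
[7] lift (2,8): star map gives 0.45934; window check -0.5 ≤ 0.45934 < 1.1 is true → IN Λ
[8] lift (-6,-5): star map gives -5.03709; window check -0.5 ≤ -5.03709 < 1.1 is false → out

1, 2, 3, 4, 5, 7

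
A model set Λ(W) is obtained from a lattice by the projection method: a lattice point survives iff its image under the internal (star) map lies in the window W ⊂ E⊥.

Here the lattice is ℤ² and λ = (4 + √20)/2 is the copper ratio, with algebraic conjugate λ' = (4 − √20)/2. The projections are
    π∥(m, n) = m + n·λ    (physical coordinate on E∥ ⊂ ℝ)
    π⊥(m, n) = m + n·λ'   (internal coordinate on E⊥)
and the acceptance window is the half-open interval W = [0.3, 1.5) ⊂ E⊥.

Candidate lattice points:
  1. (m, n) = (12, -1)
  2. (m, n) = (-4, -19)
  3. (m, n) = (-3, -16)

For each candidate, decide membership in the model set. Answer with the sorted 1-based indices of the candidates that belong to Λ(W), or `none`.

2, 3

Compute λ' = (4−√20)/2 = -0.2361, so π⊥(m,n) = m -0.2361·n.
#1 (12,-1): internal coord 12 + (-1)·λ' = +12.2361; +12.2361 ∉ [0.3, 1.5) → out
#2 (-4,-19): internal coord -4 + (-19)·λ' = +0.4853; +0.4853 ∈ [0.3, 1.5) → IN Λ
#3 (-3,-16): internal coord -3 + (-16)·λ' = +0.7771; +0.7771 ∈ [0.3, 1.5) → IN Λ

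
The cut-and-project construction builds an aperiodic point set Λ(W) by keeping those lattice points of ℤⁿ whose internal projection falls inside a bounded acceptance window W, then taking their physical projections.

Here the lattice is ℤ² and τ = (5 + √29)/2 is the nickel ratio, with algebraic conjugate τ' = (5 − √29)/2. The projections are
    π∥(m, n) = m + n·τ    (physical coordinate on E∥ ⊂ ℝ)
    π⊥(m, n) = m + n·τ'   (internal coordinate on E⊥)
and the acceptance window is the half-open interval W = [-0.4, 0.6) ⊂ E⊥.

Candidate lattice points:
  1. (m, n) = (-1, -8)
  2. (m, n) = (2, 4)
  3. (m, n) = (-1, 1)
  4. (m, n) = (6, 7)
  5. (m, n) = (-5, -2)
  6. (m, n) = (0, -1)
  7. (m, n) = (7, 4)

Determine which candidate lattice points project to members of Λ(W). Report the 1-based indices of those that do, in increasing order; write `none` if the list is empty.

Compute τ' = (5−√29)/2 = -0.1926, so π⊥(m,n) = m -0.1926·n.
[1] lift (-1,-8): star map gives 0.5407; window check -0.4 ≤ 0.5407 < 0.6 is true → IN Λ
[2] lift (2,4): star map gives 1.2297; window check -0.4 ≤ 1.2297 < 0.6 is false → out
[3] lift (-1,1): star map gives -1.1926; window check -0.4 ≤ -1.1926 < 0.6 is false → out
[4] lift (6,7): star map gives 4.6519; window check -0.4 ≤ 4.6519 < 0.6 is false → out
[5] lift (-5,-2): star map gives -4.6148; window check -0.4 ≤ -4.6148 < 0.6 is false → out
[6] lift (0,-1): star map gives 0.1926; window check -0.4 ≤ 0.1926 < 0.6 is true → IN Λ
[7] lift (7,4): star map gives 6.2297; window check -0.4 ≤ 6.2297 < 0.6 is false → out

1, 6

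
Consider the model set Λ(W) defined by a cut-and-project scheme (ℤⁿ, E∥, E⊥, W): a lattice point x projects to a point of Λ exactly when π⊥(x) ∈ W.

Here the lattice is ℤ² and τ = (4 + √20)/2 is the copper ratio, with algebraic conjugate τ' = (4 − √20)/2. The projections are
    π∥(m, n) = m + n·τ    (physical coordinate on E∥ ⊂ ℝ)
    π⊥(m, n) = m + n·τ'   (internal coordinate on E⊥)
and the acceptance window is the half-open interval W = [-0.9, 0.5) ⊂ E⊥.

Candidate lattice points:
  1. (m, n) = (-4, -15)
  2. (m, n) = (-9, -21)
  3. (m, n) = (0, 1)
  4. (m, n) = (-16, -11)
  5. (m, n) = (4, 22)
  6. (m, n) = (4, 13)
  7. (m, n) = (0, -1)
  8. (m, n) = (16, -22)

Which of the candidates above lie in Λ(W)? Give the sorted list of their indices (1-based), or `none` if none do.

1, 3, 7

τ' = (4−√20)/2 ≈ -0.236068.
[1] lift (-4,-15): star map gives -0.458980; window check -0.9 ≤ -0.458980 < 0.5 is true → IN Λ
[2] lift (-9,-21): star map gives -4.042572; window check -0.9 ≤ -4.042572 < 0.5 is false → out
[3] lift (0,1): star map gives -0.236068; window check -0.9 ≤ -0.236068 < 0.5 is true → IN Λ
[4] lift (-16,-11): star map gives -13.403252; window check -0.9 ≤ -13.403252 < 0.5 is false → out
[5] lift (4,22): star map gives -1.193496; window check -0.9 ≤ -1.193496 < 0.5 is false → out
[6] lift (4,13): star map gives 0.931116; window check -0.9 ≤ 0.931116 < 0.5 is false → out
[7] lift (0,-1): star map gives 0.236068; window check -0.9 ≤ 0.236068 < 0.5 is true → IN Λ
[8] lift (16,-22): star map gives 21.193496; window check -0.9 ≤ 21.193496 < 0.5 is false → out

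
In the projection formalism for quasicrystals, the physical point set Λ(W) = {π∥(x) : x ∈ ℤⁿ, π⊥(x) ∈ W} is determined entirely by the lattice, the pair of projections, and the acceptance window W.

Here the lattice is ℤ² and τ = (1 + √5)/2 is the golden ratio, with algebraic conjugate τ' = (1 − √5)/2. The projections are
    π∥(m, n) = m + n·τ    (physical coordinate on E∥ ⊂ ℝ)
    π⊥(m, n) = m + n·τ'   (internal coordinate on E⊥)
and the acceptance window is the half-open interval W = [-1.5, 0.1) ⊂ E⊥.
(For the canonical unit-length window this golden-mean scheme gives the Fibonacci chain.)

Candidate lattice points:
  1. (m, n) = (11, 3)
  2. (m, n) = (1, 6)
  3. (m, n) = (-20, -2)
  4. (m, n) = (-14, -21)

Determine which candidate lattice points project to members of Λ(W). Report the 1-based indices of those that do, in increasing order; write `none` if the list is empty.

Numerically τ ≈ 1.6180 and τ' = −1/τ ≈ -0.6180.
candidate 1: (m,n)=(11,3) → π∥ = 11+3·τ ≈ 15.8541, π⊥ = 11+3·τ' ≈ 9.1459 ∉ [-1.5, 0.1) ⇒ out
candidate 2: (m,n)=(1,6) → π∥ = 1+6·τ ≈ 10.7082, π⊥ = 1+6·τ' ≈ -2.7082 ∉ [-1.5, 0.1) ⇒ out
candidate 3: (m,n)=(-20,-2) → π∥ = -20-2·τ ≈ -23.2361, π⊥ = -20-2·τ' ≈ -18.7639 ∉ [-1.5, 0.1) ⇒ out
candidate 4: (m,n)=(-14,-21) → π∥ = -14-21·τ ≈ -47.9787, π⊥ = -14-21·τ' ≈ -1.0213 ∈ [-1.5, 0.1) ⇒ IN Λ

4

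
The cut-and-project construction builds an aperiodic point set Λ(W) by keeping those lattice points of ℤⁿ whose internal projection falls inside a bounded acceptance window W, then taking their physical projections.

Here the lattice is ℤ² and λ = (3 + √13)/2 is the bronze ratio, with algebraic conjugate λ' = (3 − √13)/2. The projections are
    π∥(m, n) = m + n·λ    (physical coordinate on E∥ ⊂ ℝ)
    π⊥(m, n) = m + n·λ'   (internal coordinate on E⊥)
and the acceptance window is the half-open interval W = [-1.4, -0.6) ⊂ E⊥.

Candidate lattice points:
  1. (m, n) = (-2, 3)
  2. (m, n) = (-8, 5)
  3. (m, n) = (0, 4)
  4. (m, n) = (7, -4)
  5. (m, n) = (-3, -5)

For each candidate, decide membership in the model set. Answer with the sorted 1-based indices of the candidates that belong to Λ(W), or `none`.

λ' = (3−√13)/2 ≈ -0.30278.
candidate 1: (m,n)=(-2,3) → π∥ = -2+3·λ ≈ 7.90833, π⊥ = -2+3·λ' ≈ -2.90833 ∉ [-1.4, -0.6) ⇒ out
candidate 2: (m,n)=(-8,5) → π∥ = -8+5·λ ≈ 8.51388, π⊥ = -8+5·λ' ≈ -9.51388 ∉ [-1.4, -0.6) ⇒ out
candidate 3: (m,n)=(0,4) → π∥ = 0+4·λ ≈ 13.21110, π⊥ = 0+4·λ' ≈ -1.21110 ∈ [-1.4, -0.6) ⇒ IN Λ
candidate 4: (m,n)=(7,-4) → π∥ = 7-4·λ ≈ -6.21110, π⊥ = 7-4·λ' ≈ 8.21110 ∉ [-1.4, -0.6) ⇒ out
candidate 5: (m,n)=(-3,-5) → π∥ = -3-5·λ ≈ -19.51388, π⊥ = -3-5·λ' ≈ -1.48612 ∉ [-1.4, -0.6) ⇒ out

3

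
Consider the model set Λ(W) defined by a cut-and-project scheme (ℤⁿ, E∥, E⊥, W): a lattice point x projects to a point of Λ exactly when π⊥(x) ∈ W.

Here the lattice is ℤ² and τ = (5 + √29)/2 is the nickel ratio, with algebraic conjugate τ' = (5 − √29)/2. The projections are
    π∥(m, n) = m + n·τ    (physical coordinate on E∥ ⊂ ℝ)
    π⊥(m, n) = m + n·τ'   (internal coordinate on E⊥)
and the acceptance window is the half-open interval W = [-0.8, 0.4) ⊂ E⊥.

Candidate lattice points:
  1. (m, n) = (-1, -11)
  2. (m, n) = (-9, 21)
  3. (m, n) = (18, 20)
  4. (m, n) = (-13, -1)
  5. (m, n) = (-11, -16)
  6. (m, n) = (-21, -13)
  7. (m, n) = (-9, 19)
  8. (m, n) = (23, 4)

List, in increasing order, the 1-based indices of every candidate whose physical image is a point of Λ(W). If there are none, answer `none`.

Compute τ' = (5−√29)/2 = -0.19258, so π⊥(m,n) = m -0.19258·n.
#1 (-1,-11): internal coord -1 + (-11)·τ' = +1.11841; +1.11841 ∉ [-0.8, 0.4) → out
#2 (-9,21): internal coord -9 + (21)·τ' = -13.04423; -13.04423 ∉ [-0.8, 0.4) → out
#3 (18,20): internal coord 18 + (20)·τ' = +14.14835; +14.14835 ∉ [-0.8, 0.4) → out
#4 (-13,-1): internal coord -13 + (-1)·τ' = -12.80742; -12.80742 ∉ [-0.8, 0.4) → out
#5 (-11,-16): internal coord -11 + (-16)·τ' = -7.91868; -7.91868 ∉ [-0.8, 0.4) → out
#6 (-21,-13): internal coord -21 + (-13)·τ' = -18.49643; -18.49643 ∉ [-0.8, 0.4) → out
#7 (-9,19): internal coord -9 + (19)·τ' = -12.65907; -12.65907 ∉ [-0.8, 0.4) → out
#8 (23,4): internal coord 23 + (4)·τ' = +22.22967; +22.22967 ∉ [-0.8, 0.4) → out

none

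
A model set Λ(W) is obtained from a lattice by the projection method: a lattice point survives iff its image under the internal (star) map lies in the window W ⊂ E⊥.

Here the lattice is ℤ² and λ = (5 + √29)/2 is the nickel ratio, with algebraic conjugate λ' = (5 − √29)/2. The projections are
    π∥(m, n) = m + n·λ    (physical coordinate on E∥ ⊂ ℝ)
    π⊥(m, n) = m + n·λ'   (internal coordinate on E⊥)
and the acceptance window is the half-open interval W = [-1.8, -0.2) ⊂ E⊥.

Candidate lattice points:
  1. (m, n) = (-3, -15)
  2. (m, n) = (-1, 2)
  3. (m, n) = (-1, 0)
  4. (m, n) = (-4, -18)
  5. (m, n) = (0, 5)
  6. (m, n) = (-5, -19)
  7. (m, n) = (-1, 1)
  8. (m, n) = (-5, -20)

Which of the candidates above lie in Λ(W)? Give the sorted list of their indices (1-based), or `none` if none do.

2, 3, 4, 5, 6, 7, 8

λ' = (5−√29)/2 ≈ -0.1926.
candidate 1: (m,n)=(-3,-15) → π∥ = -3-15·λ ≈ -80.8887, π⊥ = -3-15·λ' ≈ -0.1113 ∉ [-1.8, -0.2) ⇒ out
candidate 2: (m,n)=(-1,2) → π∥ = -1+2·λ ≈ 9.3852, π⊥ = -1+2·λ' ≈ -1.3852 ∈ [-1.8, -0.2) ⇒ IN Λ
candidate 3: (m,n)=(-1,0) → π∥ = -1+0·λ ≈ -1.0000, π⊥ = -1+0·λ' ≈ -1.0000 ∈ [-1.8, -0.2) ⇒ IN Λ
candidate 4: (m,n)=(-4,-18) → π∥ = -4-18·λ ≈ -97.4665, π⊥ = -4-18·λ' ≈ -0.5335 ∈ [-1.8, -0.2) ⇒ IN Λ
candidate 5: (m,n)=(0,5) → π∥ = 0+5·λ ≈ 25.9629, π⊥ = 0+5·λ' ≈ -0.9629 ∈ [-1.8, -0.2) ⇒ IN Λ
candidate 6: (m,n)=(-5,-19) → π∥ = -5-19·λ ≈ -103.6591, π⊥ = -5-19·λ' ≈ -1.3409 ∈ [-1.8, -0.2) ⇒ IN Λ
candidate 7: (m,n)=(-1,1) → π∥ = -1+1·λ ≈ 4.1926, π⊥ = -1+1·λ' ≈ -1.1926 ∈ [-1.8, -0.2) ⇒ IN Λ
candidate 8: (m,n)=(-5,-20) → π∥ = -5-20·λ ≈ -108.8516, π⊥ = -5-20·λ' ≈ -1.1484 ∈ [-1.8, -0.2) ⇒ IN Λ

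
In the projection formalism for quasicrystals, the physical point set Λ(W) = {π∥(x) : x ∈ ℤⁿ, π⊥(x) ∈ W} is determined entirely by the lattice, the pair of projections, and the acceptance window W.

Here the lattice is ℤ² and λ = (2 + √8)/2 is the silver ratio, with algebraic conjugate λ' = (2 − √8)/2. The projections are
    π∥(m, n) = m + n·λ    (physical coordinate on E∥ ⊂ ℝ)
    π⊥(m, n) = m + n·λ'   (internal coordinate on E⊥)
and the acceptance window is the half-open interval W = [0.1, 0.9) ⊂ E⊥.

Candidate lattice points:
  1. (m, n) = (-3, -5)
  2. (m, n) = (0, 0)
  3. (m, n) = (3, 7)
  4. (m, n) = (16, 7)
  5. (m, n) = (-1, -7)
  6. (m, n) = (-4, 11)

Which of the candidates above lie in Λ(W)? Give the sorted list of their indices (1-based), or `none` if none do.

3

λ' = (2−√8)/2 ≈ -0.4142.
[1] lift (-3,-5): star map gives -0.9289; window check 0.1 ≤ -0.9289 < 0.9 is false → out
[2] lift (0,0): star map gives 0.0000; window check 0.1 ≤ 0.0000 < 0.9 is false → out
[3] lift (3,7): star map gives 0.1005; window check 0.1 ≤ 0.1005 < 0.9 is true → IN Λ
[4] lift (16,7): star map gives 13.1005; window check 0.1 ≤ 13.1005 < 0.9 is false → out
[5] lift (-1,-7): star map gives 1.8995; window check 0.1 ≤ 1.8995 < 0.9 is false → out
[6] lift (-4,11): star map gives -8.5563; window check 0.1 ≤ -8.5563 < 0.9 is false → out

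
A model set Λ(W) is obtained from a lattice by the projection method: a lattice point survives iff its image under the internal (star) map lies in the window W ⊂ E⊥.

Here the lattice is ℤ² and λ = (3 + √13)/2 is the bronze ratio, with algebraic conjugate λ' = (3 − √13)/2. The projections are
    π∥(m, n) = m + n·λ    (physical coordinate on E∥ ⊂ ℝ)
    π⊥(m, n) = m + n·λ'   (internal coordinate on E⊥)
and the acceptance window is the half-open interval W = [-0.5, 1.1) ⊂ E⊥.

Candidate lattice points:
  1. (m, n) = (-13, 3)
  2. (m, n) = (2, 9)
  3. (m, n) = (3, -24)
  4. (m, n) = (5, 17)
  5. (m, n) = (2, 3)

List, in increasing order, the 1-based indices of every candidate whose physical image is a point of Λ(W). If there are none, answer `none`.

Numerically λ ≈ 3.3028 and λ' = −1/λ ≈ -0.3028.
#1 (-13,3): internal coord -13 + (3)·λ' = -13.9083; -13.9083 ∉ [-0.5, 1.1) → out
#2 (2,9): internal coord 2 + (9)·λ' = -0.7250; -0.7250 ∉ [-0.5, 1.1) → out
#3 (3,-24): internal coord 3 + (-24)·λ' = +10.2666; +10.2666 ∉ [-0.5, 1.1) → out
#4 (5,17): internal coord 5 + (17)·λ' = -0.1472; -0.1472 ∈ [-0.5, 1.1) → IN Λ
#5 (2,3): internal coord 2 + (3)·λ' = +1.0917; +1.0917 ∈ [-0.5, 1.1) → IN Λ

4, 5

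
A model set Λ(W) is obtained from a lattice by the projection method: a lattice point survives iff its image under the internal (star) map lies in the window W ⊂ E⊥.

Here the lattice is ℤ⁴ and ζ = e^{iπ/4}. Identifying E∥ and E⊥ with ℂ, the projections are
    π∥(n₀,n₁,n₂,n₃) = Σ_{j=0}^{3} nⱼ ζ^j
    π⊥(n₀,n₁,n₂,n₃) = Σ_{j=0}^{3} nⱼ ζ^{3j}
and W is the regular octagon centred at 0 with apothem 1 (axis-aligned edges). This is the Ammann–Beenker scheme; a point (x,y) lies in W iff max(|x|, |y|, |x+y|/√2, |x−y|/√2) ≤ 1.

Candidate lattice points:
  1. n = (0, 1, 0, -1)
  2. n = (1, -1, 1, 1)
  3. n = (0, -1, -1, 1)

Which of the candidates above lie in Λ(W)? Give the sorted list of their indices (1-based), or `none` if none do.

none

With ζ = e^{iπ/4} the internal vectors are ζ^0,ζ^3,ζ^6,ζ^9.
candidate 1: n = (0, 1, 0, -1) → π⊥ ≈ (-1.414214, +0.000000); max(|x|,|y|,|x±y|/√2) = 1.414214 > 1 ⇒ ∉ W
candidate 2: n = (1, -1, 1, 1) → π⊥ ≈ (+2.414214, -1.000000); max(|x|,|y|,|x±y|/√2) = 2.414214 > 1 ⇒ ∉ W
candidate 3: n = (0, -1, -1, 1) → π⊥ ≈ (+1.414214, +1.000000); max(|x|,|y|,|x±y|/√2) = 1.707107 > 1 ⇒ ∉ W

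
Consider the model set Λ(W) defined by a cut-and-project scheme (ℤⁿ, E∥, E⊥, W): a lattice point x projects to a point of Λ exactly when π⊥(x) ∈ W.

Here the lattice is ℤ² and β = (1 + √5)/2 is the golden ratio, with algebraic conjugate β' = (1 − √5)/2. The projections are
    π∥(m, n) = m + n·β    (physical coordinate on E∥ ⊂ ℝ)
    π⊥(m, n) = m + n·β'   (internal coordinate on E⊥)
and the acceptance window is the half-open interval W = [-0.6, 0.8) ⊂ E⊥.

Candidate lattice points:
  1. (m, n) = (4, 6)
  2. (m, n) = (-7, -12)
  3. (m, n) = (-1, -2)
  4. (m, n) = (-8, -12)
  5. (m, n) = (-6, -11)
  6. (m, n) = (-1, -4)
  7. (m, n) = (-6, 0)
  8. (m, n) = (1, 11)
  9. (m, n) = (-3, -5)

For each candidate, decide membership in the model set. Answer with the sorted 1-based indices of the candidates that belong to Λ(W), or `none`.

1, 2, 3, 4, 5, 9

Compute β' = (1−√5)/2 = -0.6180, so π⊥(m,n) = m -0.6180·n.
[1] lift (4,6): star map gives 0.2918; window check -0.6 ≤ 0.2918 < 0.8 is true → IN Λ
[2] lift (-7,-12): star map gives 0.4164; window check -0.6 ≤ 0.4164 < 0.8 is true → IN Λ
[3] lift (-1,-2): star map gives 0.2361; window check -0.6 ≤ 0.2361 < 0.8 is true → IN Λ
[4] lift (-8,-12): star map gives -0.5836; window check -0.6 ≤ -0.5836 < 0.8 is true → IN Λ
[5] lift (-6,-11): star map gives 0.7984; window check -0.6 ≤ 0.7984 < 0.8 is true → IN Λ
[6] lift (-1,-4): star map gives 1.4721; window check -0.6 ≤ 1.4721 < 0.8 is false → out
[7] lift (-6,0): star map gives -6.0000; window check -0.6 ≤ -6.0000 < 0.8 is false → out
[8] lift (1,11): star map gives -5.7984; window check -0.6 ≤ -5.7984 < 0.8 is false → out
[9] lift (-3,-5): star map gives 0.0902; window check -0.6 ≤ 0.0902 < 0.8 is true → IN Λ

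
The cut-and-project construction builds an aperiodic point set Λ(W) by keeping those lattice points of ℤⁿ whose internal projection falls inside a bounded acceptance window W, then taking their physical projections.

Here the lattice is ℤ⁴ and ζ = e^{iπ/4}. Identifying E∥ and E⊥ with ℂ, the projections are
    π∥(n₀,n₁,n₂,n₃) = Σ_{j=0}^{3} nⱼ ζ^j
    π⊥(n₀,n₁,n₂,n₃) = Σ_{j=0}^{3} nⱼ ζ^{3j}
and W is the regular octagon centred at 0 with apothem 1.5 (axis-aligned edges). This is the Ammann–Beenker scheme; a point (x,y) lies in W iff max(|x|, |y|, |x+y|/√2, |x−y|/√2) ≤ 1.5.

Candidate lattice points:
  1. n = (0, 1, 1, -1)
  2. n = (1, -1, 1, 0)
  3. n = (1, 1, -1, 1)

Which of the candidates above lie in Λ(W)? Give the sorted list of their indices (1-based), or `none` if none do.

π⊥(n) = n₀ + n₁ζ³ + n₂ζ⁶ + n₃ζ⁹ where ζ = e^{iπ/4}.
candidate 1: n = (0, 1, 1, -1) → π⊥ ≈ (-1.4142, -1.0000); max(|x|,|y|,|x±y|/√2) = 1.7071 > 1.5 ⇒ ∉ W
candidate 2: n = (1, -1, 1, 0) → π⊥ ≈ (+1.7071, -1.7071); max(|x|,|y|,|x±y|/√2) = 2.4142 > 1.5 ⇒ ∉ W
candidate 3: n = (1, 1, -1, 1) → π⊥ ≈ (+1.0000, +2.4142); max(|x|,|y|,|x±y|/√2) = 2.4142 > 1.5 ⇒ ∉ W

none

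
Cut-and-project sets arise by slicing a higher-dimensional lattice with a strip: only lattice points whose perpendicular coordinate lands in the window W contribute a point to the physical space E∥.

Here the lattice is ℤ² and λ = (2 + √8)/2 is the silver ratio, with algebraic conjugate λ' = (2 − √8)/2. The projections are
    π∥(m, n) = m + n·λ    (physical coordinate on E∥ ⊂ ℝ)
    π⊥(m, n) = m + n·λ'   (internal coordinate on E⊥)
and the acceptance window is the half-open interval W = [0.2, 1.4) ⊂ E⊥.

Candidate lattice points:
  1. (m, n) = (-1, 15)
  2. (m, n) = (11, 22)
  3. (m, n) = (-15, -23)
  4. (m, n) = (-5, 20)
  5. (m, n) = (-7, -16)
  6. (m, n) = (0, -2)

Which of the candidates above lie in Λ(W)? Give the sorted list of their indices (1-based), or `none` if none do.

Numerically λ ≈ 2.414214 and λ' = −1/λ ≈ -0.414214.
#1 (-1,15): internal coord -1 + (15)·λ' = -7.213203; -7.213203 ∉ [0.2, 1.4) → out
#2 (11,22): internal coord 11 + (22)·λ' = +1.887302; +1.887302 ∉ [0.2, 1.4) → out
#3 (-15,-23): internal coord -15 + (-23)·λ' = -5.473088; -5.473088 ∉ [0.2, 1.4) → out
#4 (-5,20): internal coord -5 + (20)·λ' = -13.284271; -13.284271 ∉ [0.2, 1.4) → out
#5 (-7,-16): internal coord -7 + (-16)·λ' = -0.372583; -0.372583 ∉ [0.2, 1.4) → out
#6 (0,-2): internal coord 0 + (-2)·λ' = +0.828427; +0.828427 ∈ [0.2, 1.4) → IN Λ

6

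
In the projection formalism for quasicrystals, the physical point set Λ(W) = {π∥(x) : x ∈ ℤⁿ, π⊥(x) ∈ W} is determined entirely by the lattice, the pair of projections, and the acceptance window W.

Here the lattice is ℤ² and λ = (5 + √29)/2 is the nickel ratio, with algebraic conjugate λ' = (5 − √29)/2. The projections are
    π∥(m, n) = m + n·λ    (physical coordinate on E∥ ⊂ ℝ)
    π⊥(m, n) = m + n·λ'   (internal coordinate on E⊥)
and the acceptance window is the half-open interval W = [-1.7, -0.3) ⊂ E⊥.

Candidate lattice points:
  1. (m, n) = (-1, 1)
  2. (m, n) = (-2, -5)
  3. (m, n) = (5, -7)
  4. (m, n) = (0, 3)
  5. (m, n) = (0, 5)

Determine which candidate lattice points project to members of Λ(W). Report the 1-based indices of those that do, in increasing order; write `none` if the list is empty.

Numerically λ ≈ 5.192582 and λ' = −1/λ ≈ -0.192582.
#1 (-1,1): internal coord -1 + (1)·λ' = -1.192582; -1.192582 ∈ [-1.7, -0.3) → IN Λ
#2 (-2,-5): internal coord -2 + (-5)·λ' = -1.037088; -1.037088 ∈ [-1.7, -0.3) → IN Λ
#3 (5,-7): internal coord 5 + (-7)·λ' = +6.348077; +6.348077 ∉ [-1.7, -0.3) → out
#4 (0,3): internal coord 0 + (3)·λ' = -0.577747; -0.577747 ∈ [-1.7, -0.3) → IN Λ
#5 (0,5): internal coord 0 + (5)·λ' = -0.962912; -0.962912 ∈ [-1.7, -0.3) → IN Λ

1, 2, 4, 5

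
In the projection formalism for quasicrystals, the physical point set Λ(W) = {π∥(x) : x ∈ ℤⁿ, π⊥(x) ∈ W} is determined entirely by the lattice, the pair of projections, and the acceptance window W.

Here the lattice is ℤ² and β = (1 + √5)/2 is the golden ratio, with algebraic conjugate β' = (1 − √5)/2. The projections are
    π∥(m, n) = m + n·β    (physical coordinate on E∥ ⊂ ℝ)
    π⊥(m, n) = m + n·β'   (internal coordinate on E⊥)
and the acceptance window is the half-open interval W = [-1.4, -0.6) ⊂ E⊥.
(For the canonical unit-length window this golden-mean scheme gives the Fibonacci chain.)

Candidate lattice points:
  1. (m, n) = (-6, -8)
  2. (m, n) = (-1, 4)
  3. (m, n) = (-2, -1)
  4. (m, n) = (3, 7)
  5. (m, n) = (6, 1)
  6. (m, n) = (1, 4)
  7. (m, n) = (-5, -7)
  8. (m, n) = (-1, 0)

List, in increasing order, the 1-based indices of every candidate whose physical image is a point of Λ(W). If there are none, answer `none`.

1, 3, 4, 7, 8

Numerically β ≈ 1.61803 and β' = −1/β ≈ -0.61803.
#1 (-6,-8): internal coord -6 + (-8)·β' = -1.05573; -1.05573 ∈ [-1.4, -0.6) → IN Λ
#2 (-1,4): internal coord -1 + (4)·β' = -3.47214; -3.47214 ∉ [-1.4, -0.6) → out
#3 (-2,-1): internal coord -2 + (-1)·β' = -1.38197; -1.38197 ∈ [-1.4, -0.6) → IN Λ
#4 (3,7): internal coord 3 + (7)·β' = -1.32624; -1.32624 ∈ [-1.4, -0.6) → IN Λ
#5 (6,1): internal coord 6 + (1)·β' = +5.38197; +5.38197 ∉ [-1.4, -0.6) → out
#6 (1,4): internal coord 1 + (4)·β' = -1.47214; -1.47214 ∉ [-1.4, -0.6) → out
#7 (-5,-7): internal coord -5 + (-7)·β' = -0.67376; -0.67376 ∈ [-1.4, -0.6) → IN Λ
#8 (-1,0): internal coord -1 + (0)·β' = -1.00000; -1.00000 ∈ [-1.4, -0.6) → IN Λ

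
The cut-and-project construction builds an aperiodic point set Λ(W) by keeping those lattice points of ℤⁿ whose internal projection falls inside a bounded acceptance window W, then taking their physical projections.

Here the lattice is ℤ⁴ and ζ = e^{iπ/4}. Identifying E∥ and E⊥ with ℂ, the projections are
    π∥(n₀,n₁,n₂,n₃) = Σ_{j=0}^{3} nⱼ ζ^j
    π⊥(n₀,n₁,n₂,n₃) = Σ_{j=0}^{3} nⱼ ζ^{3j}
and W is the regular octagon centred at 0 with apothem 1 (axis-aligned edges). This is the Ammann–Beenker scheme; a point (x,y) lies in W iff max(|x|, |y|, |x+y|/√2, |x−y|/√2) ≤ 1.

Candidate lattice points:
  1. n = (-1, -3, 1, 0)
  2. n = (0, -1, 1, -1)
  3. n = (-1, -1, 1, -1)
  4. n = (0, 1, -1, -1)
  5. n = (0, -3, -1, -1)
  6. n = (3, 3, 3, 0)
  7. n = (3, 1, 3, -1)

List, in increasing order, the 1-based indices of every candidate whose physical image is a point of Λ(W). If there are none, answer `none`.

none

With ζ = e^{iπ/4} the internal vectors are ζ^0,ζ^3,ζ^6,ζ^9.
#1 (-1, -3, 1, 0): internal (1.1213, -3.1213); octagon support 3.1213 vs apothem 1 → ∉ W
#2 (0, -1, 1, -1): internal (0.0000, -2.4142); octagon support 2.4142 vs apothem 1 → ∉ W
#3 (-1, -1, 1, -1): internal (-1.0000, -2.4142); octagon support 2.4142 vs apothem 1 → ∉ W
#4 (0, 1, -1, -1): internal (-1.4142, 1.0000); octagon support 1.7071 vs apothem 1 → ∉ W
#5 (0, -3, -1, -1): internal (1.4142, -1.8284); octagon support 2.2929 vs apothem 1 → ∉ W
#6 (3, 3, 3, 0): internal (0.8787, -0.8787); octagon support 1.2426 vs apothem 1 → ∉ W
#7 (3, 1, 3, -1): internal (1.5858, -3.0000); octagon support 3.2426 vs apothem 1 → ∉ W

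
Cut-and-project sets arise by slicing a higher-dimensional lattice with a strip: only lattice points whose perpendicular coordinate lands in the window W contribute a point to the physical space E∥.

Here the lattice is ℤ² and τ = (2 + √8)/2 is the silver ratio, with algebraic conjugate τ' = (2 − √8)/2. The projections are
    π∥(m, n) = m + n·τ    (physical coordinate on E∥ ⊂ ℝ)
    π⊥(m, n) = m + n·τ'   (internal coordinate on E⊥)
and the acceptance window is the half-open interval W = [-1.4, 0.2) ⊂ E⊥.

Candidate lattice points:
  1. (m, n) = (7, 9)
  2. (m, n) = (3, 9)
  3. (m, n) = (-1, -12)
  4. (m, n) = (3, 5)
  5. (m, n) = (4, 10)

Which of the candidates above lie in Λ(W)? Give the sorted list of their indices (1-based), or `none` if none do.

2, 5

Compute τ' = (2−√8)/2 = -0.4142, so π⊥(m,n) = m -0.4142·n.
#1 (7,9): internal coord 7 + (9)·τ' = +3.2721; +3.2721 ∉ [-1.4, 0.2) → out
#2 (3,9): internal coord 3 + (9)·τ' = -0.7279; -0.7279 ∈ [-1.4, 0.2) → IN Λ
#3 (-1,-12): internal coord -1 + (-12)·τ' = +3.9706; +3.9706 ∉ [-1.4, 0.2) → out
#4 (3,5): internal coord 3 + (5)·τ' = +0.9289; +0.9289 ∉ [-1.4, 0.2) → out
#5 (4,10): internal coord 4 + (10)·τ' = -0.1421; -0.1421 ∈ [-1.4, 0.2) → IN Λ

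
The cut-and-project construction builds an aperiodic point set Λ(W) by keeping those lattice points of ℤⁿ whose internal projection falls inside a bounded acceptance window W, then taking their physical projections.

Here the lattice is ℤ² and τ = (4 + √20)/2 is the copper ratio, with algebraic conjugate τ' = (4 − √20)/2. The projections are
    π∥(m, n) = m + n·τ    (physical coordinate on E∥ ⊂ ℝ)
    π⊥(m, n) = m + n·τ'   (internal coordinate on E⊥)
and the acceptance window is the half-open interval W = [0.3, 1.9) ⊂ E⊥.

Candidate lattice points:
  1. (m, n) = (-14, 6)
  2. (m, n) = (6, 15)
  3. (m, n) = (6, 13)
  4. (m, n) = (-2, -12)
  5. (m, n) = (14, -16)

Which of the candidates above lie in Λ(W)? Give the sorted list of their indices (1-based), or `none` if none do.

τ' = (4−√20)/2 ≈ -0.236068.
[1] lift (-14,6): star map gives -15.416408; window check 0.3 ≤ -15.416408 < 1.9 is false → out
[2] lift (6,15): star map gives 2.458980; window check 0.3 ≤ 2.458980 < 1.9 is false → out
[3] lift (6,13): star map gives 2.931116; window check 0.3 ≤ 2.931116 < 1.9 is false → out
[4] lift (-2,-12): star map gives 0.832816; window check 0.3 ≤ 0.832816 < 1.9 is true → IN Λ
[5] lift (14,-16): star map gives 17.777088; window check 0.3 ≤ 17.777088 < 1.9 is false → out

4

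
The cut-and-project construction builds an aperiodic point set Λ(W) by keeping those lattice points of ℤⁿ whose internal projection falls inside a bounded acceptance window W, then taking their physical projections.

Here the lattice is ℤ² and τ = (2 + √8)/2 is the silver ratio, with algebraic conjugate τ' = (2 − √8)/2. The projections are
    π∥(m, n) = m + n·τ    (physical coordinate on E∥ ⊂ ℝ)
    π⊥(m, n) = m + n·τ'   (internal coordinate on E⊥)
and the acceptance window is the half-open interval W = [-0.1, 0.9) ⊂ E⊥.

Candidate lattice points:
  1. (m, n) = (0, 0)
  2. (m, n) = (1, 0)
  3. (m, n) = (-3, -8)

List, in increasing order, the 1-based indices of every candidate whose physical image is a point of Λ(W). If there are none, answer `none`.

Numerically τ ≈ 2.414214 and τ' = −1/τ ≈ -0.414214.
[1] lift (0,0): star map gives 0.000000; window check -0.1 ≤ 0.000000 < 0.9 is true → IN Λ
[2] lift (1,0): star map gives 1.000000; window check -0.1 ≤ 1.000000 < 0.9 is false → out
[3] lift (-3,-8): star map gives 0.313708; window check -0.1 ≤ 0.313708 < 0.9 is true → IN Λ

1, 3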